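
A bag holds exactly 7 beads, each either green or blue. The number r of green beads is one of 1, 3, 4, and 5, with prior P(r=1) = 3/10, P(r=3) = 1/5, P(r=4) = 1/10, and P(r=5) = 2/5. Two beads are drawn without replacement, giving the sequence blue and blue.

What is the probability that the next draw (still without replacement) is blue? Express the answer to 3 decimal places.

0.647

The likelihood of the observed sequence under each hypothesis: P(data | r = 1) = (6/7)(5/6) = 5/7; P(data | r = 3) = (4/7)(3/6) = 2/7; P(data | r = 4) = (3/7)(2/6) = 1/7; P(data | r = 5) = (2/7)(1/6) = 1/21.
The prior-weighted likelihoods are 3/10 · 5/7 = 3/14, 1/5 · 2/7 = 2/35, 1/10 · 1/7 = 1/70, 2/5 · 1/21 = 2/105; these sum to 32/105.
Normalising, the posterior is P(r = 1 | data) = 45/64, P(r = 3 | data) = 3/16, P(r = 4 | data) = 3/64, P(r = 5 | data) = 1/16.
Averaging over the posterior, P(blue next | data) = (4/5)(45/64) + (2/5)(3/16) + (1/5)(3/64) + (0)(1/16) = 207/320.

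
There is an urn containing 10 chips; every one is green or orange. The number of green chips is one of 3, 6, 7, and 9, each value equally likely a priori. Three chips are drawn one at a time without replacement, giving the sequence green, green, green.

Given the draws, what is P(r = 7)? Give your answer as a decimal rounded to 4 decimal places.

For each hypothesis, P(data | H) works out to: P(data | r = 3) = (3/10)(2/9)(1/8) = 1/120; P(data | r = 6) = (6/10)(5/9)(4/8) = 1/6; P(data | r = 7) = (7/10)(6/9)(5/8) = 7/24; P(data | r = 9) = (9/10)(8/9)(7/8) = 7/10.
Multiplying each by its prior: 1/4 · 1/120 = 1/480, 1/4 · 1/6 = 1/24, 1/4 · 7/24 = 7/96, 1/4 · 7/10 = 7/40; summing to 7/24.
By Bayes' rule, P(r = 7 | data) = (7/96) / (7/24) = 1/4.

0.2500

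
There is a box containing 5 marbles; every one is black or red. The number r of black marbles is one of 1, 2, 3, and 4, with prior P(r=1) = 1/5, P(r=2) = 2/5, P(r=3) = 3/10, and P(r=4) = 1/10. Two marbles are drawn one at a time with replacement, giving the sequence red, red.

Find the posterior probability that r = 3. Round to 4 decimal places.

Compute the likelihood of the observed sequence for each case: P(data | r = 1) = (4/5)(4/5) = 16/25; P(data | r = 2) = (3/5)(3/5) = 9/25; P(data | r = 3) = (2/5)(2/5) = 4/25; P(data | r = 4) = (1/5)(1/5) = 1/25.
The prior-weighted likelihoods are 1/5 · 16/25 = 16/125, 2/5 · 9/25 = 18/125, 3/10 · 4/25 = 6/125, 1/10 · 1/25 = 1/250; these sum to 81/250.
So P(r = 3 | data) = (6/125) / (81/250) = 4/27.

0.1481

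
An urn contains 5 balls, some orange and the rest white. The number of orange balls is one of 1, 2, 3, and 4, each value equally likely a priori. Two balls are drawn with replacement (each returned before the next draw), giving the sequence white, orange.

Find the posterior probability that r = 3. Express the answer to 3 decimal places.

0.300

For each hypothesis, P(data | H) works out to: P(data | r = 1) = (4/5)(1/5) = 4/25; P(data | r = 2) = (3/5)(2/5) = 6/25; P(data | r = 3) = (2/5)(3/5) = 6/25; P(data | r = 4) = (1/5)(4/5) = 4/25.
Multiplying each by its prior: 1/4 · 4/25 = 1/25, 1/4 · 6/25 = 3/50, 1/4 · 6/25 = 3/50, 1/4 · 4/25 = 1/25; with total 1/5.
Hence P(r = 3 | data) = (3/50) / (1/5) = 3/10.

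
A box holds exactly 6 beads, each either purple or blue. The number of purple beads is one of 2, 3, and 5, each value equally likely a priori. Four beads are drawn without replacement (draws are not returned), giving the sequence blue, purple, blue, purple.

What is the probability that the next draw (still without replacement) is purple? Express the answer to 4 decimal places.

0.3000

Compute the likelihood of the observed sequence for each case: P(data | r = 2) = (4/6)(2/5)(3/4)(1/3) = 1/15; P(data | r = 3) = (3/6)(3/5)(2/4)(2/3) = 1/10; P(data | r = 5) = (1/6)(5/5)(0/4) = 0.
The prior-weighted likelihoods are 1/3 · 1/15 = 1/45, 1/3 · 1/10 = 1/30, 1/3 · 0 = 0; with total 1/18.
Dividing through by the total gives posterior P(r = 2 | data) = 2/5, P(r = 3 | data) = 3/5, P(r = 5 | data) = 0.
The predictive probability is P(purple next | data) = (0)(2/5) + (1/2)(3/5) = 3/10.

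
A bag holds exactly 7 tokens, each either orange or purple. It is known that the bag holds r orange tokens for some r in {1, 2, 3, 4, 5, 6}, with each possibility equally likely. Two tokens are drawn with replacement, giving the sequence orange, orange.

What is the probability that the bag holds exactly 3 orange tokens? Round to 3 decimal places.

0.099

For each hypothesis, P(data | H) works out to: P(data | r = 1) = (1/7)(1/7) = 1/49; P(data | r = 2) = (2/7)(2/7) = 4/49; P(data | r = 3) = (3/7)(3/7) = 9/49; P(data | r = 4) = (4/7)(4/7) = 16/49; P(data | r = 5) = (5/7)(5/7) = 25/49; P(data | r = 6) = (6/7)(6/7) = 36/49.
Multiplying each by its prior: 1/6 · 1/49 = 1/294, 1/6 · 4/49 = 2/147, 1/6 · 9/49 = 3/98, 1/6 · 16/49 = 8/147, 1/6 · 25/49 = 25/294, 1/6 · 36/49 = 6/49; with total 13/42.
By Bayes' rule, P(r = 3 | data) = (3/98) / (13/42) = 9/91.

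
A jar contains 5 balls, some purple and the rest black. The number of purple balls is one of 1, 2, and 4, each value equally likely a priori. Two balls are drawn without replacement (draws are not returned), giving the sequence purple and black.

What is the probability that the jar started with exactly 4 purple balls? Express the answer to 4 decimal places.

0.2857

Compute the likelihood of the observed sequence for each case: P(data | r = 1) = (1/5)(4/4) = 1/5; P(data | r = 2) = (2/5)(3/4) = 3/10; P(data | r = 4) = (4/5)(1/4) = 1/5.
The prior-weighted likelihoods are 1/3 · 1/5 = 1/15, 1/3 · 3/10 = 1/10, 1/3 · 1/5 = 1/15; with total 7/30.
So P(r = 4 | data) = (1/15) / (7/30) = 2/7.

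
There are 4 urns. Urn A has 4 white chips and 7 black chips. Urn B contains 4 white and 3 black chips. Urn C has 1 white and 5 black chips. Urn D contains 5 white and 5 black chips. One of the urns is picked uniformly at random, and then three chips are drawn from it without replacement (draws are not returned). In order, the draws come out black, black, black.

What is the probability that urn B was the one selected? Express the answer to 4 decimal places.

0.0347

For each hypothesis, P(data | H) works out to: P(data | urn A) = (7/11)(6/10)(5/9) = 0.21212; P(data | urn B) = (3/7)(2/6)(1/5) = 0.028571; P(data | urn C) = (5/6)(4/5)(3/4) = 0.5; P(data | urn D) = (5/10)(4/9)(3/8) = 0.083333.
Weighting by the prior gives 1/4 · 0.21212 = 0.05303, 1/4 · 0.028571 = 0.0071429, 1/4 · 0.5 = 0.125, 1/4 · 0.083333 = 0.020833; summing to 0.20601.
Therefore the posterior P(urn B | data) = (0.0071429) / (0.20601) = 0.034673.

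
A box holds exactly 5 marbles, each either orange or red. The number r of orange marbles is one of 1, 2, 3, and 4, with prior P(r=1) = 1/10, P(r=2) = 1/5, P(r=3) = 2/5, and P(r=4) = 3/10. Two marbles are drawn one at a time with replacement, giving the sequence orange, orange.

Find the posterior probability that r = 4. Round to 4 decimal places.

0.5161

For each hypothesis, P(data | H) works out to: P(data | r = 1) = (1/5)(1/5) = 1/25; P(data | r = 2) = (2/5)(2/5) = 4/25; P(data | r = 3) = (3/5)(3/5) = 9/25; P(data | r = 4) = (4/5)(4/5) = 16/25.
Multiplying each by its prior: 1/10 · 1/25 = 1/250, 1/5 · 4/25 = 4/125, 2/5 · 9/25 = 18/125, 3/10 · 16/25 = 24/125; these sum to 93/250.
By Bayes' rule, P(r = 4 | data) = (24/125) / (93/250) = 16/31.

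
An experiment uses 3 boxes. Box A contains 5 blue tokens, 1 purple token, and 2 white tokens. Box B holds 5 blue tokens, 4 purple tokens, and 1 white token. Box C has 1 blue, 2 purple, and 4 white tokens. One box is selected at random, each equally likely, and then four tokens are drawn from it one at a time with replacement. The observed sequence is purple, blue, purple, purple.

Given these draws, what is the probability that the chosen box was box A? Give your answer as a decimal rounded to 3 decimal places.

0.033

Compute the likelihood of the observed sequence for each case: P(data | box A) = (1/8)(5/8)(1/8)(1/8) = 0.0012207; P(data | box B) = (4/10)(5/10)(4/10)(4/10) = 0.032; P(data | box C) = (2/7)(1/7)(2/7)(2/7) = 0.0033319.
The prior-weighted likelihoods are 1/3 · 0.0012207 = 0.0004069, 1/3 · 0.032 = 0.010667, 1/3 · 0.0033319 = 0.0011106; these sum to 0.012184.
By Bayes' rule, P(box A | data) = (0.0004069) / (0.012184) = 0.033396.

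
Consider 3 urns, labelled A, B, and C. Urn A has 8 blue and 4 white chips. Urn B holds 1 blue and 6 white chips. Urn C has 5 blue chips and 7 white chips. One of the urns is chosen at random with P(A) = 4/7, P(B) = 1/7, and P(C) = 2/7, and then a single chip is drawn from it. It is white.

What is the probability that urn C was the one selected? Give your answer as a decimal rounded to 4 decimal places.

0.3475

For each hypothesis, P(data | H) works out to: P(data | urn A) = (4/12) = 1/3; P(data | urn B) = (6/7) = 6/7; P(data | urn C) = (7/12) = 7/12.
Weighting by the prior gives 4/7 · 1/3 = 4/21, 1/7 · 6/7 = 6/49, 2/7 · 7/12 = 1/6; these sum to 47/98.
So P(urn C | data) = (1/6) / (47/98) = 49/141.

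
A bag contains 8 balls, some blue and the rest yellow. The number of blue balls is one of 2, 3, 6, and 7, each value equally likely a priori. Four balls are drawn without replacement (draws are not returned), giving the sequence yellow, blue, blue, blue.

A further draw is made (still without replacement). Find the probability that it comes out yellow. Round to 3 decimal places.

0.188

Under each hypothesis, the probability of the observed sequence is: P(data | r = 2) = (6/8)(2/7)(1/6)(0/5) = 0; P(data | r = 3) = (5/8)(3/7)(2/6)(1/5) = 1/56; P(data | r = 6) = (2/8)(6/7)(5/6)(4/5) = 1/7; P(data | r = 7) = (1/8)(7/7)(6/6)(5/5) = 1/8.
Weighting by the prior gives 1/4 · 0 = 0, 1/4 · 1/56 = 1/224, 1/4 · 1/7 = 1/28, 1/4 · 1/8 = 1/32; with total 1/14.
The posterior is then P(r = 2 | data) = 0, P(r = 3 | data) = 1/16, P(r = 6 | data) = 1/2, P(r = 7 | data) = 7/16.
The predictive probability is P(yellow next | data) = (1)(1/16) + (1/4)(1/2) + (0)(7/16) = 3/16.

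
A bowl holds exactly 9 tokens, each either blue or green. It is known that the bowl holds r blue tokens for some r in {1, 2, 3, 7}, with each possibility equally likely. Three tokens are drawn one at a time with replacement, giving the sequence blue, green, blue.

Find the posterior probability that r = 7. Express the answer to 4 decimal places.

0.5213

Under each hypothesis, the probability of the observed sequence is: P(data | r = 1) = (1/9)(8/9)(1/9) = 0.010974; P(data | r = 2) = (2/9)(7/9)(2/9) = 0.038409; P(data | r = 3) = (3/9)(6/9)(3/9) = 0.074074; P(data | r = 7) = (7/9)(2/9)(7/9) = 0.13443.
Multiplying each by its prior: 1/4 · 0.010974 = 0.0027435, 1/4 · 0.038409 = 0.0096022, 1/4 · 0.074074 = 0.018519, 1/4 · 0.13443 = 0.033608; these sum to 0.064472.
So P(r = 7 | data) = (0.033608) / (0.064472) = 0.52128.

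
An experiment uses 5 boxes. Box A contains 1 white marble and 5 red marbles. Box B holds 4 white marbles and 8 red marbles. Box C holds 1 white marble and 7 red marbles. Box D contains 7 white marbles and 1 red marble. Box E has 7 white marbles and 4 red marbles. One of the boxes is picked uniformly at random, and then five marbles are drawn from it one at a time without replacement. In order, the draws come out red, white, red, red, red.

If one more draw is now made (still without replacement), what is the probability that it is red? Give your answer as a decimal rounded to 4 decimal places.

Compute the likelihood of the observed sequence for each case: P(data | box A) = (5/6)(1/5)(4/4)(3/3)(2/2) = 0.16667; P(data | box B) = (8/12)(4/11)(7/10)(6/9)(5/8) = 0.070707; P(data | box C) = (7/8)(1/7)(6/6)(5/5)(4/4) = 0.125; P(data | box D) = (1/8)(7/7)(0/6) = 0; P(data | box E) = (4/11)(7/10)(3/9)(2/8)(1/7) = 0.0030303.
Multiplying each by its prior: 1/5 · 0.16667 = 0.033333, 1/5 · 0.070707 = 0.014141, 1/5 · 0.125 = 0.025, 1/5 · 0 = 0, 1/5 · 0.0030303 = 0.00060606; summing to 0.073081.
Dividing through by the total gives posterior P(box A | data) = 0.45612, P(box B | data) = 0.1935, P(box C | data) = 0.34209, P(box D | data) = 0, P(box E | data) = 0.008293.
So P(red next | data) = Σ P(red next | H) P(H | data) = (1)(0.45612) + (4/7)(0.1935) + (1)(0.34209) + (0)(0.008293) = 0.90878.

0.9088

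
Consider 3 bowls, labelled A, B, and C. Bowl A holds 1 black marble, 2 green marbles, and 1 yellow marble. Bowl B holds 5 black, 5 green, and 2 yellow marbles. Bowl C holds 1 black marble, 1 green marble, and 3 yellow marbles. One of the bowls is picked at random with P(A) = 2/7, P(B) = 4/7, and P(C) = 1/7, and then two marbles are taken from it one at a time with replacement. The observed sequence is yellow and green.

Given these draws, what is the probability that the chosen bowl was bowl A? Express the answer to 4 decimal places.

Compute the likelihood of the observed sequence for each case: P(data | bowl A) = (1/4)(2/4) = 0.125; P(data | bowl B) = (2/12)(5/12) = 0.069444; P(data | bowl C) = (3/5)(1/5) = 0.12.
The prior-weighted likelihoods are 2/7 · 0.125 = 0.035714, 4/7 · 0.069444 = 0.039683, 1/7 · 0.12 = 0.017143; with total 0.09254.
Hence P(bowl A | data) = (0.035714) / (0.09254) = 0.38593.

0.3859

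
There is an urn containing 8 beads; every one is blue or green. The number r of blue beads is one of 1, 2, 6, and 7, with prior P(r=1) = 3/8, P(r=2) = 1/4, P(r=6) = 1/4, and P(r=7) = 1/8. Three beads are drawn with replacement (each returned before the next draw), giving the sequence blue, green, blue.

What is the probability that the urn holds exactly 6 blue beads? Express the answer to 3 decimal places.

0.550

The likelihood of the observed sequence under each hypothesis: P(data | r = 1) = (1/8)(7/8)(1/8) = 0.013672; P(data | r = 2) = (2/8)(6/8)(2/8) = 0.046875; P(data | r = 6) = (6/8)(2/8)(6/8) = 0.14062; P(data | r = 7) = (7/8)(1/8)(7/8) = 0.095703.
Multiplying each by its prior: 3/8 · 0.013672 = 0.005127, 1/4 · 0.046875 = 0.011719, 1/4 · 0.14062 = 0.035156, 1/8 · 0.095703 = 0.011963; summing to 0.063965.
So P(r = 6 | data) = (0.035156) / (0.063965) = 0.54962.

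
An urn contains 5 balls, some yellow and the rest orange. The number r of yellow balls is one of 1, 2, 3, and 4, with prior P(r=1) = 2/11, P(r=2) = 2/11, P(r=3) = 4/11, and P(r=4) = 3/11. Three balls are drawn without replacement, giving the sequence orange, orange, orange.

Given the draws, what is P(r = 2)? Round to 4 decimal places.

The likelihood of the observed sequence under each hypothesis: P(data | r = 1) = (4/5)(3/4)(2/3) = 2/5; P(data | r = 2) = (3/5)(2/4)(1/3) = 1/10; P(data | r = 3) = (2/5)(1/4)(0/3) = 0; P(data | r = 4) = (1/5)(0/4) = 0.
Weighting by the prior gives 2/11 · 2/5 = 4/55, 2/11 · 1/10 = 1/55, 4/11 · 0 = 0, 3/11 · 0 = 0; these sum to 1/11.
So P(r = 2 | data) = (1/55) / (1/11) = 1/5.

0.2000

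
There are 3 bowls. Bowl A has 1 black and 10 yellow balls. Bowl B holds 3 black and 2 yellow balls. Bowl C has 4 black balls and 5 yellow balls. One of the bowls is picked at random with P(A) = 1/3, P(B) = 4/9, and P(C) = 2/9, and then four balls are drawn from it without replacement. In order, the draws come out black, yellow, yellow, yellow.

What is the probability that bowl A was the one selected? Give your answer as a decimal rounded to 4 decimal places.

0.6321

Compute the likelihood of the observed sequence for each case: P(data | bowl A) = (1/11)(10/10)(9/9)(8/8) = 0.090909; P(data | bowl B) = (3/5)(2/4)(1/3)(0/2) = 0; P(data | bowl C) = (4/9)(5/8)(4/7)(3/6) = 0.079365.
Weighting by the prior gives 1/3 · 0.090909 = 0.030303, 4/9 · 0 = 0, 2/9 · 0.079365 = 0.017637; summing to 0.04794.
So P(bowl A | data) = (0.030303) / (0.04794) = 0.63211.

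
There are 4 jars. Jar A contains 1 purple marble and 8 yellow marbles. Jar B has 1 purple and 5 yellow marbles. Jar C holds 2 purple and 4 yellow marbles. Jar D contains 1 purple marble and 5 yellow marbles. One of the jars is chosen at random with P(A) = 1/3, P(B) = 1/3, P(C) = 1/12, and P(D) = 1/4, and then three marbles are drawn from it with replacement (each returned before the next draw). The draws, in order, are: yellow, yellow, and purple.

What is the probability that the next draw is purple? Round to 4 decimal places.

Under each hypothesis, the probability of the observed sequence is: P(data | jar A) = (8/9)(8/9)(1/9) = 0.087791; P(data | jar B) = (5/6)(5/6)(1/6) = 0.11574; P(data | jar C) = (4/6)(4/6)(2/6) = 0.14815; P(data | jar D) = (5/6)(5/6)(1/6) = 0.11574.
Weighting by the prior gives 1/3 · 0.087791 = 0.029264, 1/3 · 0.11574 = 0.03858, 1/12 · 0.14815 = 0.012346, 1/4 · 0.11574 = 0.028935; summing to 0.10912.
Normalising, the posterior is P(jar A | data) = 0.26817, P(jar B | data) = 0.35354, P(jar C | data) = 0.11313, P(jar D | data) = 0.26516.
So P(purple next | data) = Σ P(purple next | H) P(H | data) = (1/9)(0.26817) + (1/6)(0.35354) + (1/3)(0.11313) + (1/6)(0.26516) = 0.17062.

0.1706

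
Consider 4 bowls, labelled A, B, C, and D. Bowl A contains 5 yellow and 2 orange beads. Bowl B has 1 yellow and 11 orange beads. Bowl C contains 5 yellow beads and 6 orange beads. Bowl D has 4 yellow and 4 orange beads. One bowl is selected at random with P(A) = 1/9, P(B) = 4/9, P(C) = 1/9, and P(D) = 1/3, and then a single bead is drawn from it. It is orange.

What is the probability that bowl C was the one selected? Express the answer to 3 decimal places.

0.091

Under each hypothesis, the probability of this draw is: P(data | bowl A) = (2/7) = 0.28571; P(data | bowl B) = (11/12) = 0.91667; P(data | bowl C) = (6/11) = 0.54545; P(data | bowl D) = (4/8) = 0.5.
Weighting by the prior gives 1/9 · 0.28571 = 0.031746, 4/9 · 0.91667 = 0.40741, 1/9 · 0.54545 = 0.060606, 1/3 · 0.5 = 0.16667; these sum to 0.66643.
Hence P(bowl C | data) = (0.060606) / (0.66643) = 0.090942.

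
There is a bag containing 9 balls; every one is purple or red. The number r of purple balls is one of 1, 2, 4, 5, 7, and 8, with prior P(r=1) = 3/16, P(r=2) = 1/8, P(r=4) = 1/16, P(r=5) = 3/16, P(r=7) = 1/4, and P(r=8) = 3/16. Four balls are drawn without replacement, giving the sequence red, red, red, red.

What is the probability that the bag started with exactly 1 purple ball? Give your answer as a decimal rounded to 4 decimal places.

Compute the likelihood of the observed sequence for each case: P(data | r = 1) = (8/9)(7/8)(6/7)(5/6) = 0.55556; P(data | r = 2) = (7/9)(6/8)(5/7)(4/6) = 0.27778; P(data | r = 4) = (5/9)(4/8)(3/7)(2/6) = 0.039683; P(data | r = 5) = (4/9)(3/8)(2/7)(1/6) = 0.0079365; P(data | r = 7) = (2/9)(1/8)(0/7) = 0; P(data | r = 8) = (1/9)(0/8) = 0.
Multiplying each by its prior: 3/16 · 0.55556 = 0.10417, 1/8 · 0.27778 = 0.034722, 1/16 · 0.039683 = 0.0024802, 3/16 · 0.0079365 = 0.0014881, 1/4 · 0 = 0, 3/16 · 0 = 0; these sum to 0.14286.
By Bayes' rule, P(r = 1 | data) = (0.10417) / (0.14286) = 0.72917.

0.7292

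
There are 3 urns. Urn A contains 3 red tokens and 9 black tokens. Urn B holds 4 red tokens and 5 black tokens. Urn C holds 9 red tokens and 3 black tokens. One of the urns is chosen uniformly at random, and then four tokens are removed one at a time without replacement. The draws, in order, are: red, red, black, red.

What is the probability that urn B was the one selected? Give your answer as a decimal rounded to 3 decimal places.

Under each hypothesis, the probability of the observed sequence is: P(data | urn A) = (3/12)(2/11)(9/10)(1/9) = 0.0045455; P(data | urn B) = (4/9)(3/8)(5/7)(2/6) = 0.039683; P(data | urn C) = (9/12)(8/11)(3/10)(7/9) = 0.12727.
The prior-weighted likelihoods are 1/3 · 0.0045455 = 0.0015152, 1/3 · 0.039683 = 0.013228, 1/3 · 0.12727 = 0.042424; with total 0.057167.
So P(urn B | data) = (0.013228) / (0.057167) = 0.23138.

0.231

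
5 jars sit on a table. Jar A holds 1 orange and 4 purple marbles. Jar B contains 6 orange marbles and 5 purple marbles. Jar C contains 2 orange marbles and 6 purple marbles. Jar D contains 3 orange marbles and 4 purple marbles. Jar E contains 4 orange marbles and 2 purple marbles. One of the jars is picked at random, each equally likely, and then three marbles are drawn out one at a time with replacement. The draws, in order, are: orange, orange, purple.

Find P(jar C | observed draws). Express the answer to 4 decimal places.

0.1003

The likelihood of the observed sequence under each hypothesis: P(data | jar A) = (1/5)(1/5)(4/5) = 0.032; P(data | jar B) = (6/11)(6/11)(5/11) = 0.13524; P(data | jar C) = (2/8)(2/8)(6/8) = 0.046875; P(data | jar D) = (3/7)(3/7)(4/7) = 0.10496; P(data | jar E) = (4/6)(4/6)(2/6) = 0.14815.
Multiplying each by its prior: 1/5 · 0.032 = 0.0064, 1/5 · 0.13524 = 0.027047, 1/5 · 0.046875 = 0.009375, 1/5 · 0.10496 = 0.020991, 1/5 · 0.14815 = 0.02963; these sum to 0.093443.
Hence P(jar C | data) = (0.009375) / (0.093443) = 0.10033.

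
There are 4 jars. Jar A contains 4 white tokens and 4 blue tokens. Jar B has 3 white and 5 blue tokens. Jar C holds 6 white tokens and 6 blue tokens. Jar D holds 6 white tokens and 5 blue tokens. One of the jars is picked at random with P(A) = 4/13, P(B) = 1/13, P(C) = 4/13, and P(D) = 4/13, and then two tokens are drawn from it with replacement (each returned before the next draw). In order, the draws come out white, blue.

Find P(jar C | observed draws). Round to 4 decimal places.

Under each hypothesis, the probability of the observed sequence is: P(data | jar A) = (4/8)(4/8) = 0.25; P(data | jar B) = (3/8)(5/8) = 0.23438; P(data | jar C) = (6/12)(6/12) = 0.25; P(data | jar D) = (6/11)(5/11) = 0.24793.
The prior-weighted likelihoods are 4/13 · 0.25 = 0.076923, 1/13 · 0.23438 = 0.018029, 4/13 · 0.25 = 0.076923, 4/13 · 0.24793 = 0.076287; with total 0.24816.
Therefore the posterior P(jar C | data) = (0.076923) / (0.24816) = 0.30997.

0.3100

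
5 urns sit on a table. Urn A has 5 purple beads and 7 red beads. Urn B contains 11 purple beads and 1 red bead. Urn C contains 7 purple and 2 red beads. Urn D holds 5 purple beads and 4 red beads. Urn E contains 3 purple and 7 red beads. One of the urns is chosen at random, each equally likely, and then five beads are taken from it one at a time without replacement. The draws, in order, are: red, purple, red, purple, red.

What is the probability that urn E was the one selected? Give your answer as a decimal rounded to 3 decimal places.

Compute the likelihood of the observed sequence for each case: P(data | urn A) = (7/12)(5/11)(6/10)(4/9)(5/8) = 0.044192; P(data | urn B) = (1/12)(11/11)(0/10) = 0; P(data | urn C) = (2/9)(7/8)(1/7)(6/6)(0/5) = 0; P(data | urn D) = (4/9)(5/8)(3/7)(4/6)(2/5) = 0.031746; P(data | urn E) = (7/10)(3/9)(6/8)(2/7)(5/6) = 0.041667.
The prior-weighted likelihoods are 1/5 · 0.044192 = 0.0088384, 1/5 · 0 = 0, 1/5 · 0 = 0, 1/5 · 0.031746 = 0.0063492, 1/5 · 0.041667 = 0.0083333; summing to 0.023521.
Hence P(urn E | data) = (0.0083333) / (0.023521) = 0.35429.

0.354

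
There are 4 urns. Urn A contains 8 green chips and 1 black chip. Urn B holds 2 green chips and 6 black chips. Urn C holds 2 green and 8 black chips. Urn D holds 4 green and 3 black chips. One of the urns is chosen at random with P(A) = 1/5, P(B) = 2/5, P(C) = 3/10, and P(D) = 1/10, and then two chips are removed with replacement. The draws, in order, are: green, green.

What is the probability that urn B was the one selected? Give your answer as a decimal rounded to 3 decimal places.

0.110

The likelihood of the observed sequence under each hypothesis: P(data | urn A) = (8/9)(8/9) = 0.79012; P(data | urn B) = (2/8)(2/8) = 0.0625; P(data | urn C) = (2/10)(2/10) = 0.04; P(data | urn D) = (4/7)(4/7) = 0.32653.
The prior-weighted likelihoods are 1/5 · 0.79012 = 0.15802, 2/5 · 0.0625 = 0.025, 3/10 · 0.04 = 0.012, 1/10 · 0.32653 = 0.032653; these sum to 0.22768.
Therefore the posterior P(urn B | data) = (0.025) / (0.22768) = 0.1098.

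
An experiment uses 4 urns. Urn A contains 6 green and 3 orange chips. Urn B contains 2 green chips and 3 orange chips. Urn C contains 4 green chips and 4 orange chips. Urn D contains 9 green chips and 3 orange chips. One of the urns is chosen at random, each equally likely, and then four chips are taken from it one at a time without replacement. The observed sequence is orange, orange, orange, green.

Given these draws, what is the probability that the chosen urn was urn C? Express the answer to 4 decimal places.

Compute the likelihood of the observed sequence for each case: P(data | urn A) = (3/9)(2/8)(1/7)(6/6) = 0.011905; P(data | urn B) = (3/5)(2/4)(1/3)(2/2) = 0.1; P(data | urn C) = (4/8)(3/7)(2/6)(4/5) = 0.057143; P(data | urn D) = (3/12)(2/11)(1/10)(9/9) = 0.0045455.
The prior-weighted likelihoods are 1/4 · 0.011905 = 0.0029762, 1/4 · 0.1 = 0.025, 1/4 · 0.057143 = 0.014286, 1/4 · 0.0045455 = 0.0011364; these sum to 0.043398.
So P(urn C | data) = (0.014286) / (0.043398) = 0.32918.

0.3292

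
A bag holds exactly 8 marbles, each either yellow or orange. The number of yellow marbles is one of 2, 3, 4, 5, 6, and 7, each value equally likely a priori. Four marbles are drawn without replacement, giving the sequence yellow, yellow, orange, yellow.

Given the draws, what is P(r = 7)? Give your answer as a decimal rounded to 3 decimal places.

The likelihood of the observed sequence under each hypothesis: P(data | r = 2) = (2/8)(1/7)(6/6)(0/5) = 0; P(data | r = 3) = (3/8)(2/7)(5/6)(1/5) = 1/56; P(data | r = 4) = (4/8)(3/7)(4/6)(2/5) = 2/35; P(data | r = 5) = (5/8)(4/7)(3/6)(3/5) = 3/28; P(data | r = 6) = (6/8)(5/7)(2/6)(4/5) = 1/7; P(data | r = 7) = (7/8)(6/7)(1/6)(5/5) = 1/8.
Multiplying each by its prior: 1/6 · 0 = 0, 1/6 · 1/56 = 1/336, 1/6 · 2/35 = 1/105, 1/6 · 3/28 = 1/56, 1/6 · 1/7 = 1/42, 1/6 · 1/8 = 1/48; these sum to 3/40.
So P(r = 7 | data) = (1/48) / (3/40) = 5/18.

0.278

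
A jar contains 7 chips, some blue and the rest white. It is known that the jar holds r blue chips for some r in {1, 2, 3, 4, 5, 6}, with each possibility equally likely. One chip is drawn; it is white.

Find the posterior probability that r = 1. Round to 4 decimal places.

Compute the likelihood of this draw for each case: P(data | r = 1) = (6/7) = 6/7; P(data | r = 2) = (5/7) = 5/7; P(data | r = 3) = (4/7) = 4/7; P(data | r = 4) = (3/7) = 3/7; P(data | r = 5) = (2/7) = 2/7; P(data | r = 6) = (1/7) = 1/7.
Multiplying each by its prior: 1/6 · 6/7 = 1/7, 1/6 · 5/7 = 5/42, 1/6 · 4/7 = 2/21, 1/6 · 3/7 = 1/14, 1/6 · 2/7 = 1/21, 1/6 · 1/7 = 1/42; summing to 1/2.
So P(r = 1 | data) = (1/7) / (1/2) = 2/7.

0.2857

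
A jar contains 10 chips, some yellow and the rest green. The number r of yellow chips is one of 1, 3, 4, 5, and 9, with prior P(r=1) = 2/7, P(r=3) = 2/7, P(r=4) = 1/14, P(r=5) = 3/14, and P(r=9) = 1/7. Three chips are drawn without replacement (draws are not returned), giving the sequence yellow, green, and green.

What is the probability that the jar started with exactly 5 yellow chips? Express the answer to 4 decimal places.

Under each hypothesis, the probability of the observed sequence is: P(data | r = 1) = (1/10)(9/9)(8/8) = 1/10; P(data | r = 3) = (3/10)(7/9)(6/8) = 7/40; P(data | r = 4) = (4/10)(6/9)(5/8) = 1/6; P(data | r = 5) = (5/10)(5/9)(4/8) = 5/36; P(data | r = 9) = (9/10)(1/9)(0/8) = 0.
The prior-weighted likelihoods are 2/7 · 1/10 = 1/35, 2/7 · 7/40 = 1/20, 1/14 · 1/6 = 1/84, 3/14 · 5/36 = 5/168, 1/7 · 0 = 0; these sum to 101/840.
Therefore the posterior P(r = 5 | data) = (5/168) / (101/840) = 25/101.

0.2475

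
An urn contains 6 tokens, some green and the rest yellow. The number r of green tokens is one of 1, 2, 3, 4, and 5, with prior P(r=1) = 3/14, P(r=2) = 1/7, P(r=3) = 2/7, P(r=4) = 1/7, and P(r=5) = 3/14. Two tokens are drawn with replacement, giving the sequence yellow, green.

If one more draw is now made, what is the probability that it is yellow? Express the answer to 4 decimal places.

The likelihood of the observed sequence under each hypothesis: P(data | r = 1) = (5/6)(1/6) = 5/36; P(data | r = 2) = (4/6)(2/6) = 2/9; P(data | r = 3) = (3/6)(3/6) = 1/4; P(data | r = 4) = (2/6)(4/6) = 2/9; P(data | r = 5) = (1/6)(5/6) = 5/36.
Weighting by the prior gives 3/14 · 5/36 = 5/168, 1/7 · 2/9 = 2/63, 2/7 · 1/4 = 1/14, 1/7 · 2/9 = 2/63, 3/14 · 5/36 = 5/168; with total 7/36.
Normalising, the posterior is P(r = 1 | data) = 15/98, P(r = 2 | data) = 8/49, P(r = 3 | data) = 18/49, P(r = 4 | data) = 8/49, P(r = 5 | data) = 15/98.
Averaging over the posterior, P(yellow next | data) = (5/6)(15/98) + (2/3)(8/49) + (1/2)(18/49) + (1/3)(8/49) + (1/6)(15/98) = 1/2.

0.5000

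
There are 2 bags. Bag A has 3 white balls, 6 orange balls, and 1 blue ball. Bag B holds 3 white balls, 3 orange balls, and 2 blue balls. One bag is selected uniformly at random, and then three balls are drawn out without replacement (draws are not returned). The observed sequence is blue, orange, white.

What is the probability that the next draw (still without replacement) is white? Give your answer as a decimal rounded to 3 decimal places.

Compute the likelihood of the observed sequence for each case: P(data | bag A) = (1/10)(6/9)(3/8) = 1/40; P(data | bag B) = (2/8)(3/7)(3/6) = 3/56.
Weighting by the prior gives 1/2 · 1/40 = 1/80, 1/2 · 3/56 = 3/112; with total 11/280.
Normalising, the posterior is P(bag A | data) = 7/22, P(bag B | data) = 15/22.
Averaging over the posterior, P(white next | data) = (2/7)(7/22) + (2/5)(15/22) = 4/11.

0.364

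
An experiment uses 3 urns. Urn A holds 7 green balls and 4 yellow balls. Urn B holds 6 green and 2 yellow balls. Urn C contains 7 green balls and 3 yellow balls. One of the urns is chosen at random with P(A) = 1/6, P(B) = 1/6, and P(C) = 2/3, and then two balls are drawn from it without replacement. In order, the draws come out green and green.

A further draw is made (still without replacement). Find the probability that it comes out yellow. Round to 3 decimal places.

0.377

The likelihood of the observed sequence under each hypothesis: P(data | urn A) = (7/11)(6/10) = 0.38182; P(data | urn B) = (6/8)(5/7) = 0.53571; P(data | urn C) = (7/10)(6/9) = 0.46667.
Weighting by the prior gives 1/6 · 0.38182 = 0.063636, 1/6 · 0.53571 = 0.089286, 2/3 · 0.46667 = 0.31111; with total 0.46403.
Dividing through by the total gives posterior P(urn A | data) = 0.13714, P(urn B | data) = 0.19241, P(urn C | data) = 0.67045.
So P(yellow next | data) = Σ P(yellow next | H) P(H | data) = (4/9)(0.13714) + (1/3)(0.19241) + (3/8)(0.67045) = 0.37651.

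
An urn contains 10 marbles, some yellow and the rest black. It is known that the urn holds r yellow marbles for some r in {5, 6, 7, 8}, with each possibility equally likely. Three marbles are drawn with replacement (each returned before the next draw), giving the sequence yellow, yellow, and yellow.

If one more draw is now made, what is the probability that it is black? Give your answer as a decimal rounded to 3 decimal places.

For each hypothesis, P(data | H) works out to: P(data | r = 5) = (5/10)(5/10)(5/10) = 0.125; P(data | r = 6) = (6/10)(6/10)(6/10) = 0.216; P(data | r = 7) = (7/10)(7/10)(7/10) = 0.343; P(data | r = 8) = (8/10)(8/10)(8/10) = 0.512.
Weighting by the prior gives 1/4 · 0.125 = 0.03125, 1/4 · 0.216 = 0.054, 1/4 · 0.343 = 0.08575, 1/4 · 0.512 = 0.128; summing to 0.299.
Dividing through by the total gives posterior P(r = 5 | data) = 0.10452, P(r = 6 | data) = 0.1806, P(r = 7 | data) = 0.28679, P(r = 8 | data) = 0.42809.
Averaging over the posterior, P(black next | data) = (1/2)(0.10452) + (2/5)(0.1806) + (3/10)(0.28679) + (1/5)(0.42809) = 0.29615.

0.296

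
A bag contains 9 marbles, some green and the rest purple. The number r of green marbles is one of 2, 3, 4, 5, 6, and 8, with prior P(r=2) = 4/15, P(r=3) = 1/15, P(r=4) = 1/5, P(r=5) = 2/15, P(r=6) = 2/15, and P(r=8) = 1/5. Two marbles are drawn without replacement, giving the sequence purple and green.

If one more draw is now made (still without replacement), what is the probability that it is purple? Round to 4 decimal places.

Under each hypothesis, the probability of the observed sequence is: P(data | r = 2) = (7/9)(2/8) = 7/36; P(data | r = 3) = (6/9)(3/8) = 1/4; P(data | r = 4) = (5/9)(4/8) = 5/18; P(data | r = 5) = (4/9)(5/8) = 5/18; P(data | r = 6) = (3/9)(6/8) = 1/4; P(data | r = 8) = (1/9)(8/8) = 1/9.
The prior-weighted likelihoods are 4/15 · 7/36 = 7/135, 1/15 · 1/4 = 1/60, 1/5 · 5/18 = 1/18, 2/15 · 5/18 = 1/27, 2/15 · 1/4 = 1/30, 1/5 · 1/9 = 1/45; with total 13/60.
The posterior is then P(r = 2 | data) = 28/117, P(r = 3 | data) = 1/13, P(r = 4 | data) = 10/39, P(r = 5 | data) = 20/117, P(r = 6 | data) = 2/13, P(r = 8 | data) = 4/39.
The predictive probability is P(purple next | data) = (6/7)(28/117) + (5/7)(1/13) + (4/7)(10/39) + (3/7)(20/117) + (2/7)(2/13) + (0)(4/39) = 11/21.

0.5238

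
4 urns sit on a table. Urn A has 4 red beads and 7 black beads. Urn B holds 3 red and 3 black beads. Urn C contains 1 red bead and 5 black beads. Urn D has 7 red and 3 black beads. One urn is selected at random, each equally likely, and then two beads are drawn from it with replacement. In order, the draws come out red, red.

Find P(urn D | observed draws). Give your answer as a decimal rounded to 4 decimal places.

Under each hypothesis, the probability of the observed sequence is: P(data | urn A) = (4/11)(4/11) = 0.13223; P(data | urn B) = (3/6)(3/6) = 0.25; P(data | urn C) = (1/6)(1/6) = 0.027778; P(data | urn D) = (7/10)(7/10) = 0.49.
Weighting by the prior gives 1/4 · 0.13223 = 0.033058, 1/4 · 0.25 = 0.0625, 1/4 · 0.027778 = 0.0069444, 1/4 · 0.49 = 0.1225; with total 0.225.
Therefore the posterior P(urn D | data) = (0.1225) / (0.225) = 0.54444.

0.5444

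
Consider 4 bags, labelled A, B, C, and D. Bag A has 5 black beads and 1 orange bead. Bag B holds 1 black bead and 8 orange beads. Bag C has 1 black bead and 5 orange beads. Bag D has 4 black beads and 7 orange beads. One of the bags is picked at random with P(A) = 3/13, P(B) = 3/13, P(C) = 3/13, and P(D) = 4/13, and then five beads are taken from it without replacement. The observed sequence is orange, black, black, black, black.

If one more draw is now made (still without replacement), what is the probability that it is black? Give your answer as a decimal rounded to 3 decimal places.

0.976

Under each hypothesis, the probability of the observed sequence is: P(data | bag A) = (1/6)(5/5)(4/4)(3/3)(2/2) = 0.16667; P(data | bag B) = (8/9)(1/8)(0/7) = 0; P(data | bag C) = (5/6)(1/5)(0/4) = 0; P(data | bag D) = (7/11)(4/10)(3/9)(2/8)(1/7) = 0.0030303.
Weighting by the prior gives 3/13 · 0.16667 = 0.038462, 3/13 · 0 = 0, 3/13 · 0 = 0, 4/13 · 0.0030303 = 0.0009324; with total 0.039394.
The posterior is then P(bag A | data) = 0.97633, P(bag B | data) = 0, P(bag C | data) = 0, P(bag D | data) = 0.023669.
Averaging over the posterior, P(black next | data) = (1)(0.97633) + (0)(0.023669) = 0.97633.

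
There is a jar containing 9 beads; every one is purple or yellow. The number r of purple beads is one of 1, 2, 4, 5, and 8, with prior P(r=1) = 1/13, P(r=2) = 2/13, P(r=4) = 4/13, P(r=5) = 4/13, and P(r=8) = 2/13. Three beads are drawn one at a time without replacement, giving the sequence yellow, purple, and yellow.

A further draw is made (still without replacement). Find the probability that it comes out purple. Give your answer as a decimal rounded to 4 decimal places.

Compute the likelihood of the observed sequence for each case: P(data | r = 1) = (8/9)(1/8)(7/7) = 1/9; P(data | r = 2) = (7/9)(2/8)(6/7) = 1/6; P(data | r = 4) = (5/9)(4/8)(4/7) = 10/63; P(data | r = 5) = (4/9)(5/8)(3/7) = 5/42; P(data | r = 8) = (1/9)(8/8)(0/7) = 0.
Weighting by the prior gives 1/13 · 1/9 = 1/117, 2/13 · 1/6 = 1/39, 4/13 · 10/63 = 40/819, 4/13 · 5/42 = 10/273, 2/13 · 0 = 0; these sum to 14/117.
The posterior is then P(r = 1 | data) = 1/14, P(r = 2 | data) = 3/14, P(r = 4 | data) = 20/49, P(r = 5 | data) = 15/49, P(r = 8 | data) = 0.
Averaging over the posterior, P(purple next | data) = (0)(1/14) + (1/6)(3/14) + (1/2)(20/49) + (2/3)(15/49) = 87/196.

0.4439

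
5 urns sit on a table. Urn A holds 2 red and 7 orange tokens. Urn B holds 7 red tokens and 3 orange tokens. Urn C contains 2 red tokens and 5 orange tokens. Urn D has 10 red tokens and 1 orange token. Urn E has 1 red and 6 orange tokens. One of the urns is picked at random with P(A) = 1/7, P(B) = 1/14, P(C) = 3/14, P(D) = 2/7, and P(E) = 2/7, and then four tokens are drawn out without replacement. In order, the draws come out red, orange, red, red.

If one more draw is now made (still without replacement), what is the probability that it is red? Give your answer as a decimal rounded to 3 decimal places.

0.915

For each hypothesis, P(data | H) works out to: P(data | urn A) = (2/9)(7/8)(1/7)(0/6) = 0; P(data | urn B) = (7/10)(3/9)(6/8)(5/7) = 0.125; P(data | urn C) = (2/7)(5/6)(1/5)(0/4) = 0; P(data | urn D) = (10/11)(1/10)(9/9)(8/8) = 0.090909; P(data | urn E) = (1/7)(6/6)(0/5) = 0.
The prior-weighted likelihoods are 1/7 · 0 = 0, 1/14 · 0.125 = 0.0089286, 3/14 · 0 = 0, 2/7 · 0.090909 = 0.025974, 2/7 · 0 = 0; with total 0.034903.
The posterior is then P(urn A | data) = 0, P(urn B | data) = 0.25581, P(urn C | data) = 0, P(urn D | data) = 0.74419, P(urn E | data) = 0.
So P(red next | data) = Σ P(red next | H) P(H | data) = (2/3)(0.25581) + (1)(0.74419) = 0.91473.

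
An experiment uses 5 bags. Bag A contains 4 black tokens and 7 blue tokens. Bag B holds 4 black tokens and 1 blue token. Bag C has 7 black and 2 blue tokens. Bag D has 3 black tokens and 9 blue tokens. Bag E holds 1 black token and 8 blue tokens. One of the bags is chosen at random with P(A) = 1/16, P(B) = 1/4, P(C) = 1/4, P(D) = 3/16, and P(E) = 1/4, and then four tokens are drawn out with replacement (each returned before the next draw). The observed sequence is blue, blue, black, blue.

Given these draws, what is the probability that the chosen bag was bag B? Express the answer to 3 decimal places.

0.033

For each hypothesis, P(data | H) works out to: P(data | bag A) = (7/11)(7/11)(4/11)(7/11) = 0.093709; P(data | bag B) = (1/5)(1/5)(4/5)(1/5) = 0.0064; P(data | bag C) = (2/9)(2/9)(7/9)(2/9) = 0.0085353; P(data | bag D) = (9/12)(9/12)(3/12)(9/12) = 0.10547; P(data | bag E) = (8/9)(8/9)(1/9)(8/9) = 0.078037.
Weighting by the prior gives 1/16 · 0.093709 = 0.0058568, 1/4 · 0.0064 = 0.0016, 1/4 · 0.0085353 = 0.0021338, 3/16 · 0.10547 = 0.019775, 1/4 · 0.078037 = 0.019509; summing to 0.048875.
By Bayes' rule, P(bag B | data) = (0.0016) / (0.048875) = 0.032736.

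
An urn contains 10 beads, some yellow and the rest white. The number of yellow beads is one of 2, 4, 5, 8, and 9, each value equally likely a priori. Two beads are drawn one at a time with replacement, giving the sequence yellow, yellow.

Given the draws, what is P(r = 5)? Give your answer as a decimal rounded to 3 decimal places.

For each hypothesis, P(data | H) works out to: P(data | r = 2) = (2/10)(2/10) = 1/25; P(data | r = 4) = (4/10)(4/10) = 4/25; P(data | r = 5) = (5/10)(5/10) = 1/4; P(data | r = 8) = (8/10)(8/10) = 16/25; P(data | r = 9) = (9/10)(9/10) = 81/100.
Weighting by the prior gives 1/5 · 1/25 = 1/125, 1/5 · 4/25 = 4/125, 1/5 · 1/4 = 1/20, 1/5 · 16/25 = 16/125, 1/5 · 81/100 = 81/500; summing to 19/50.
Hence P(r = 5 | data) = (1/20) / (19/50) = 5/38.

0.132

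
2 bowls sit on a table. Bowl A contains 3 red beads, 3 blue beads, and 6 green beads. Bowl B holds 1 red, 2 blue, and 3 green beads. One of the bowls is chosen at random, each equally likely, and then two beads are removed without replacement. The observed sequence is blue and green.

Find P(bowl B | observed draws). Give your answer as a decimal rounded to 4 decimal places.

0.5946

For each hypothesis, P(data | H) works out to: P(data | bowl A) = (3/12)(6/11) = 3/22; P(data | bowl B) = (2/6)(3/5) = 1/5.
The prior-weighted likelihoods are 1/2 · 3/22 = 3/44, 1/2 · 1/5 = 1/10; summing to 37/220.
So P(bowl B | data) = (1/10) / (37/220) = 22/37.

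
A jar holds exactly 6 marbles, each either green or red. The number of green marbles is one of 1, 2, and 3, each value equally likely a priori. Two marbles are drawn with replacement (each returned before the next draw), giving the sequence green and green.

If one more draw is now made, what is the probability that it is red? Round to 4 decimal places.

0.5714

Compute the likelihood of the observed sequence for each case: P(data | r = 1) = (1/6)(1/6) = 1/36; P(data | r = 2) = (2/6)(2/6) = 1/9; P(data | r = 3) = (3/6)(3/6) = 1/4.
The prior-weighted likelihoods are 1/3 · 1/36 = 1/108, 1/3 · 1/9 = 1/27, 1/3 · 1/4 = 1/12; summing to 7/54.
Normalising, the posterior is P(r = 1 | data) = 1/14, P(r = 2 | data) = 2/7, P(r = 3 | data) = 9/14.
Averaging over the posterior, P(red next | data) = (5/6)(1/14) + (2/3)(2/7) + (1/2)(9/14) = 4/7.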